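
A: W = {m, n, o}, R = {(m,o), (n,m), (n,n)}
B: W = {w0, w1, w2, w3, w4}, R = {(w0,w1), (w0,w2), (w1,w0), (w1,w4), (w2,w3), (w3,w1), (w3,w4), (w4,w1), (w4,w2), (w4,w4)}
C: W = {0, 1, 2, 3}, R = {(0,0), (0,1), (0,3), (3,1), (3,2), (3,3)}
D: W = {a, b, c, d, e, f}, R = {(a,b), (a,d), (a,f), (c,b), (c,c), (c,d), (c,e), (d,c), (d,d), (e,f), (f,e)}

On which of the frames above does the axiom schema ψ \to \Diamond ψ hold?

This is the axiom for reflexivity; its first-order frame correspondent is \forall x Rxx.
A: fails — world m does not see itself.
B: fails — world w0 does not see itself.
C: fails — world 1 does not see itself.
D: fails — world a does not see itself.
Valid on no frame.

none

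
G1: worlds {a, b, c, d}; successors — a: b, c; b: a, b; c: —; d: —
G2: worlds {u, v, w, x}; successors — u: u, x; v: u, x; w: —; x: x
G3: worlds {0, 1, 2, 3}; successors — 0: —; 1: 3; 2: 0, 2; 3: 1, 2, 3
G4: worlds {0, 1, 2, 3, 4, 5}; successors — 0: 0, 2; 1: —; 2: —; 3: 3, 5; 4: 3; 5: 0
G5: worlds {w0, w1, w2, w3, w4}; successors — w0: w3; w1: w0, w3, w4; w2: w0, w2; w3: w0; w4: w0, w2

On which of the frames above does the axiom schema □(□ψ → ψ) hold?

G2

Frame correspondent (Sahlqvist): ∀x ∀y (Rxy → Ryy) — i.e. shift-reflexivity.
G1: fails — Rac but not Rcc.
G2: ✓.
G3: fails — R31 but not R11.
G4: fails — R02 but not R22.
G5: fails — Rw1w0 but not Rw0w0.
Valid on: G2.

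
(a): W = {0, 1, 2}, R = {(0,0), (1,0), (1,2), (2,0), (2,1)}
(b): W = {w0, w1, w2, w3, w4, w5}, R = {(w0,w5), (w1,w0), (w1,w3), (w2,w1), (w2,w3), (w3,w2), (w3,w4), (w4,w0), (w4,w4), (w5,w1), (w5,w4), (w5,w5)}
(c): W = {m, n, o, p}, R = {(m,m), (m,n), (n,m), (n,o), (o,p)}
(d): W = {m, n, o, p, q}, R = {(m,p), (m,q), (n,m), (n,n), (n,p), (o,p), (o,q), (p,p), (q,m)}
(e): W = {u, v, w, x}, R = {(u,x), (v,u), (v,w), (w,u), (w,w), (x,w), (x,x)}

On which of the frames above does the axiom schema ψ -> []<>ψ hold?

none

Frame correspondent (Sahlqvist): forall x forall y (Rxy -> Ryx) — i.e. symmetry.
(a): fails — R10 but not R01.
(b): fails — Rw1w0 but not Rw0w1.
(c): fails — Rop but not Rpo.
(d): fails — Rop but not Rpo.
(e): fails — Rxw but not Rwx.
Valid on no frame.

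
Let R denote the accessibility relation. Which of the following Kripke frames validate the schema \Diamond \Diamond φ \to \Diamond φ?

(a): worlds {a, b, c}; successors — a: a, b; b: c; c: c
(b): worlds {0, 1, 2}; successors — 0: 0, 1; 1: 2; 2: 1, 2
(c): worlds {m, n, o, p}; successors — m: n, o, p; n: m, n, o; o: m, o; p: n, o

This is the axiom for a generalized confluence (Geach) condition; its first-order frame correspondent is \forall x \forall y (x R^2 y \to \exists w (y = w \wedge xRw)).
(a): fails — aR²c but no w with c=w and aRw.
(b): fails — 0R²2 but no w with 2=w and 0Rw.
(c): fails — mR²m but no w with m=w and mRw.

none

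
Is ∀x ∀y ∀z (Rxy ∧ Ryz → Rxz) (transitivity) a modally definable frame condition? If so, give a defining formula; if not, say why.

This is a Sahlqvist condition; the 4 axiom □r → □□r defines it.
Suppose □r→□□r is valid. Take Rxy, Ryz and set V(r)={w : Rxw}. Then □r at x, so □□r at x, so □r at y, so r at z, i.e. Rxz.

Definable; □r → □□r defines it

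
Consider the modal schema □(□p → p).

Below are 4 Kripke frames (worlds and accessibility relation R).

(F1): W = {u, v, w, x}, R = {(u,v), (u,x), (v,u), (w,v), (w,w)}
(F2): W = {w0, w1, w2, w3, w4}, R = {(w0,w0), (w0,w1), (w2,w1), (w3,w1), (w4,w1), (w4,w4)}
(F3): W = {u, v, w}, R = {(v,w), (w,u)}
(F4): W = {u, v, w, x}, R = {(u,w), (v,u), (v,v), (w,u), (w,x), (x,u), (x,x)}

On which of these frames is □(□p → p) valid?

Frame correspondent (Sahlqvist): ∀x ∀y (Rxy → Ryy) — i.e. shift-reflexivity.
(F1): fails — Ruv but not Rvv.
(F2): fails — Rw3w1 but not Rw1w1.
(F3): fails — Rwu but not Ruu.
(F4): fails — Ruw but not Rww.

none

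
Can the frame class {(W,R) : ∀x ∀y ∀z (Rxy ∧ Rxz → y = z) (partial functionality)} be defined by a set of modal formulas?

Yes, by ◇p → □p

This is a Sahlqvist condition; the CD axiom ◇p → □p defines it.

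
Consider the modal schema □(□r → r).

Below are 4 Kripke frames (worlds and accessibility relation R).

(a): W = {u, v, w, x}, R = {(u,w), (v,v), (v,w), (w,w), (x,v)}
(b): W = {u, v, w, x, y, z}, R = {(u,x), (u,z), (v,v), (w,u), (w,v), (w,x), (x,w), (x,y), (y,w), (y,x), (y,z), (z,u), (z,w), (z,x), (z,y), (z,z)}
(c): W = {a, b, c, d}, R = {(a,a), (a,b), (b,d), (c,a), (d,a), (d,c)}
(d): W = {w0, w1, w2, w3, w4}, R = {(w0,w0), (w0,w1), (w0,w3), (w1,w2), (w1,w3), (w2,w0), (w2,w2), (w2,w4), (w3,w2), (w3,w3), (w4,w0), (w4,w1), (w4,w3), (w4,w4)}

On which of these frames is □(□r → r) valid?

(a)

Frame correspondent (Sahlqvist): ∀x ∀y (Rxy → Ryy) — i.e. shift-reflexivity.
(a): satisfies the condition.
(b): fails — Rxw but not Rww.
(c): fails — Rdc but not Rcc.
(d): fails — Rw4w1 but not Rw1w1.
Valid on: (a).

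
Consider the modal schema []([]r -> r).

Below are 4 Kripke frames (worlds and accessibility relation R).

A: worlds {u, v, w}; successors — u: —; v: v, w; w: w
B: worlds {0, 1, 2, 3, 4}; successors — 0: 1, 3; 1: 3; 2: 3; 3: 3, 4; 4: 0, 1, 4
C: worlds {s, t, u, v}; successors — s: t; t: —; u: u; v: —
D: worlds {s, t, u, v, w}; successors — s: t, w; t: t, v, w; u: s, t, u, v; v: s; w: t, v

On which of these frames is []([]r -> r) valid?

A

This is the axiom for shift-reflexivity; its first-order frame correspondent is forall x forall y (Rxy -> Ryy).
A: satisfies the condition.
B: fails — R01 but not R11.
C: fails — Rst but not Rtt.
D: fails — Ruv but not Rvv.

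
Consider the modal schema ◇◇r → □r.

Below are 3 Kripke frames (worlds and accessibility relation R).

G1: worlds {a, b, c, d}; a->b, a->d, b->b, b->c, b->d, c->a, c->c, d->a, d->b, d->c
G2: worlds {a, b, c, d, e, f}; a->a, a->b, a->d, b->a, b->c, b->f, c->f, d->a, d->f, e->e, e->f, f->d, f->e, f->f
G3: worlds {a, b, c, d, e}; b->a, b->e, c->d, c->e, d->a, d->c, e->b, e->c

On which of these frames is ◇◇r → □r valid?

none

This is the axiom for a generalized confluence (Geach) condition; its first-order frame correspondent is ∀x ∀y ∀z ((xR²y ∧ xRz) → ∃w (y = w ∧ z = w)).
G1: fails — aR²a, aRb but a ≠ b.
G2: fails — aR²a, aRb but a ≠ b.
G3: fails — bR²b, bRa but b ≠ a.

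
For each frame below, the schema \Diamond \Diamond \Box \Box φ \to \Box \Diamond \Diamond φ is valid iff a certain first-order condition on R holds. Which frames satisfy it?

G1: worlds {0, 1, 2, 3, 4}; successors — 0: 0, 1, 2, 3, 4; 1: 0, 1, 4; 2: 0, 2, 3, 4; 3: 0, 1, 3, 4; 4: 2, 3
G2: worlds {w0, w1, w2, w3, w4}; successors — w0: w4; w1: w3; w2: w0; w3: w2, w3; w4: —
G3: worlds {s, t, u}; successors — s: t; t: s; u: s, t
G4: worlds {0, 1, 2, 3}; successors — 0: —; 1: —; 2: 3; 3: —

The schema corresponds to a generalized confluence (Geach) condition: \forall x \forall y \forall z ((x R^2 y \wedge xRz) \to \exists w (y R^2 w \wedge z R^2 w)).
G1: condition met.
G2: fails — w1R²w2, w1Rw3 but no w with w2R²w and w3R²w.
G3: fails — sR²s, sRt but no w with sR²w and tR²w.
G4: condition met.

G1, G4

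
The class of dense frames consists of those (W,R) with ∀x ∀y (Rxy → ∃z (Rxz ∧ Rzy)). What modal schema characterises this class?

A defining formula is □□s → □s (the C4 axiom).
Suppose □□s→□s is valid. Take Rxy and set V(s)={w : xR²w}. Then □□s at x, so □s at x, so s at y, i.e. ∃z(Rxz∧Rzy).

□□s → □s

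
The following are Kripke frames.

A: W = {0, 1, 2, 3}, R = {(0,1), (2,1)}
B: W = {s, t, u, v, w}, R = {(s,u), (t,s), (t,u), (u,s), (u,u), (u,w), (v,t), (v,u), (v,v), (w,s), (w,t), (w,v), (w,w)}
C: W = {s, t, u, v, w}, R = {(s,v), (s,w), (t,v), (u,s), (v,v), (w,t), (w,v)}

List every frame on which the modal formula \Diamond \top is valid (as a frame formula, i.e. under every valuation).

This is the axiom for seriality; its first-order frame correspondent is \forall x \exists y Rxy.
A: fails — world 1 has no successor.
B: satisfies the condition.
C: satisfies the condition.
Valid on: B, C.

B, C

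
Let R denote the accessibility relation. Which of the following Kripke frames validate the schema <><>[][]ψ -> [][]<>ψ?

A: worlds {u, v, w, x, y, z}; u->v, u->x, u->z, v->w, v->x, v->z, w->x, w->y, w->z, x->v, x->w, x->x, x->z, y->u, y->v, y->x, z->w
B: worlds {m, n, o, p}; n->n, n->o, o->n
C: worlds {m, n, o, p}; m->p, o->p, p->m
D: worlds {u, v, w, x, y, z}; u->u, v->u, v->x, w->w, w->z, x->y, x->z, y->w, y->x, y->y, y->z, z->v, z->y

B

The schema corresponds to a generalized confluence (Geach) condition: forall x forall y forall z ((x R^2 y & x R^2 z) -> exists w (y R^2 w & zRw)).
A: fails — uR²z, uR²z but no t with zR²t and zRt.
B: holds.
C: fails — mR²m, mR²m but no w with mR²w and mRw.
D: fails — vR²u, vR²y but no t with uR²t and yRt.
Valid on: B.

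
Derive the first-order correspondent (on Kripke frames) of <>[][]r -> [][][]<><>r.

forall x forall y forall z ((xRy & x R^3 z) -> exists w (y R^2 w & z R^2 w))

This is a Sahlqvist (Geach-type) schema ◇^1□^2r → □^3◇^2r.
Minimal-valuation argument: fix x; take any y with xR^1y and any z with xR^3z. Set V(r) to the set of worlds R-reachable from y in exactly 2 steps. Then □^2r holds at y, so the antecedent holds at x; validity forces ◇^2r at z, giving a w with zR^2w and yR^2w.
First-order correspondent: forall x forall y forall z ((xRy & x R^3 z) -> exists w (y R^2 w & z R^2 w)).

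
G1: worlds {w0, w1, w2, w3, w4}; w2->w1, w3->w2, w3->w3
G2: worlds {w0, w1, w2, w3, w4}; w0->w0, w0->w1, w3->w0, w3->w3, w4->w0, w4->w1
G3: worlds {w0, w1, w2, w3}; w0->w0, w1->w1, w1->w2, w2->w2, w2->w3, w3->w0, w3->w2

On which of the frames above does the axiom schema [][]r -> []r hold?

Frame correspondent (Sahlqvist): forall x forall y (Rxy -> exists z (Rxz & Rzy)) — i.e. density.
G1: fails — Rw2w1 but no z with Rw2z and Rzw1.
G2: ✓.
G3: ✓.

G2, G3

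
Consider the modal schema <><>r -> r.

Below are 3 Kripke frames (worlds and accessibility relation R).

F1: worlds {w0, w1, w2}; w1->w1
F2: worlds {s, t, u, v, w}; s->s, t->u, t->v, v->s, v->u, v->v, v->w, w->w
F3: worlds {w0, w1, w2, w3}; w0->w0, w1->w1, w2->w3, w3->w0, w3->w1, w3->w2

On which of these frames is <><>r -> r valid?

F1

Frame correspondent (Sahlqvist): forall x forall y (x R^2 y -> exists w (y = w & x = w)) — i.e. a generalized confluence (Geach) condition.
F1: satisfies the condition.
F2: fails — tR²s but s ≠ t.
F3: fails — w2R²w0 but w0 ≠ w2.
Valid on: F1.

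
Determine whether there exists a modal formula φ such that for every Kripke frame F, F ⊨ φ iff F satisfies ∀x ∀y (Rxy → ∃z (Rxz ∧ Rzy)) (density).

Definable; □□p → □p defines it

This is a Sahlqvist condition; the C4 axiom □□p → □p defines it.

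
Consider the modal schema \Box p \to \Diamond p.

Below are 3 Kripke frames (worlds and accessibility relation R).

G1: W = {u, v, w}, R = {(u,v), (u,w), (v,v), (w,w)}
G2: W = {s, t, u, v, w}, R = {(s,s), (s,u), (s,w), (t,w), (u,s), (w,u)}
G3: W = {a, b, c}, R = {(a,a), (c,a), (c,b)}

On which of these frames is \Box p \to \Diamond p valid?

G1

This is the axiom for seriality; its first-order frame correspondent is \forall x \exists y Rxy.
G1: ✓.
G2: fails — world v has no successor.
G3: fails — world b has no successor.
Valid on: G1.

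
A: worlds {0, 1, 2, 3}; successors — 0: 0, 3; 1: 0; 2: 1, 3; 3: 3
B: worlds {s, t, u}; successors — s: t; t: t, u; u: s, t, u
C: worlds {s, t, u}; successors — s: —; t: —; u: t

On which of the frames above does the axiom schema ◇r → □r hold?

The schema corresponds to partial functionality: ∀x ∀y ∀z (Rxy ∧ Rxz → y = z).
A: fails — 0 sees both 0 and 3.
B: fails — t sees both t and u.
C: satisfies the condition.
Valid on: C.

C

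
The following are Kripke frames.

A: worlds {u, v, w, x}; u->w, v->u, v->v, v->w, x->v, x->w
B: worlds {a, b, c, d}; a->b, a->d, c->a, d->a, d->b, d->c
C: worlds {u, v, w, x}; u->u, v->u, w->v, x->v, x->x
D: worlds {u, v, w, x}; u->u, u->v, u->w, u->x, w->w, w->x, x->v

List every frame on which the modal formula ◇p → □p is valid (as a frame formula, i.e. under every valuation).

The schema corresponds to partial functionality: ∀x ∀y ∀z (Rxy ∧ Rxz → y = z).
A: fails — v sees both u and v.
B: fails — a sees both b and d.
C: fails — x sees both v and x.
D: fails — u sees both u and v.
Valid on no frame.

none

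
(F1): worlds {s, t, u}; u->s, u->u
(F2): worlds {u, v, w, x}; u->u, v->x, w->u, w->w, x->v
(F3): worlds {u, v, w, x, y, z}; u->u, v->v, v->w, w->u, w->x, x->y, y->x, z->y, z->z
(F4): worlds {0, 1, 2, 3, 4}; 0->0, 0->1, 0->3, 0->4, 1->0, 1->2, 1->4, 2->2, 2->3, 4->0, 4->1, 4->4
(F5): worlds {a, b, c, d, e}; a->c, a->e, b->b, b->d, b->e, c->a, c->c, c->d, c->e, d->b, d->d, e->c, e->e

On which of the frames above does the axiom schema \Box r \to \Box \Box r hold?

This is the axiom for transitivity; its first-order frame correspondent is \forall x \forall y \forall z (Rxy \wedge Ryz \to Rxz).
(F1): holds.
(F2): fails — Rvx and Rxv but not Rvv.
(F3): fails — Ryx and Rxy but not Ryy.
(F4): fails — R10 and R01 but not R11.
(F5): fails — Rcd and Rdb but not Rcb.
Valid on: (F1).

(F1)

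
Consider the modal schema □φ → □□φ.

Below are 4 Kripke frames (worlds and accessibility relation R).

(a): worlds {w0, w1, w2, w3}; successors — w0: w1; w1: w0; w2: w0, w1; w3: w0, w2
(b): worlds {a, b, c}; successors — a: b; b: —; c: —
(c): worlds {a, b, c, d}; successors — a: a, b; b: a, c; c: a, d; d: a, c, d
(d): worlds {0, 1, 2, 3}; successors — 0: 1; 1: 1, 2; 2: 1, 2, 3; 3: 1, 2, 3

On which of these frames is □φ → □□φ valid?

Frame correspondent (Sahlqvist): ∀x ∀y ∀z (Rxy ∧ Ryz → Rxz) — i.e. transitivity.
(a): fails — Rw1w0 and Rw0w1 but not Rw1w1.
(b): condition met.
(c): fails — Rbc and Rcd but not Rbd.
(d): fails — R12 and R23 but not R13.

(b)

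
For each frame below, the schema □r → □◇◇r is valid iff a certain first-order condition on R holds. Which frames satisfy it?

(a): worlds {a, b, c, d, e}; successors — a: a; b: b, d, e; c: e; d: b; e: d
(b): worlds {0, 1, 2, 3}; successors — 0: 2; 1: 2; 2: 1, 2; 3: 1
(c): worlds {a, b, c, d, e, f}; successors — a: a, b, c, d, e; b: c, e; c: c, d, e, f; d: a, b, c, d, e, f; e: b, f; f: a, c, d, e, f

(b), (c)

Frame correspondent (Sahlqvist): ∀x ∀z (xRz → ∃w (xRw ∧ zR²w)) — i.e. a generalized confluence (Geach) condition.
(a): fails — cRe but no w with cRw and eR²w.
(b): condition met.
(c): condition met.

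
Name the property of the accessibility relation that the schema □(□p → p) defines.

Suppose □(□p→p) is valid. Take Rxy and set V(p)={w : Ryw}. Then at y, □p holds; since □(□p→p) at x, □p→p at y, so p at y, i.e. Ryy.
The converse is a direct semantic check.
Frame condition: ∀x ∀y (Rxy → Ryy).

shift-reflexivity: ∀x ∀y (Rxy → Ryy)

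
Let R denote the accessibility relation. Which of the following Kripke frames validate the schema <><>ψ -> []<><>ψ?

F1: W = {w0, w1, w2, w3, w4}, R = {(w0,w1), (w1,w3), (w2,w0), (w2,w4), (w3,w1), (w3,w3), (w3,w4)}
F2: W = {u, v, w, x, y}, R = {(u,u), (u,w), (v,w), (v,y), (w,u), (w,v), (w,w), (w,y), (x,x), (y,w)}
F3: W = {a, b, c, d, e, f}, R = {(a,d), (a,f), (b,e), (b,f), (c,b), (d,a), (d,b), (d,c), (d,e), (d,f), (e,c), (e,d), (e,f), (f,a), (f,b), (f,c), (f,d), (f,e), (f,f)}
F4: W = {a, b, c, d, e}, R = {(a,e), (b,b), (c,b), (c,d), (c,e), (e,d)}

Frame correspondent (Sahlqvist): forall x forall y forall z ((x R^2 y & xRz) -> exists w (y = w & z R^2 w)) — i.e. a generalized confluence (Geach) condition.
F1: fails — w2R²w1, w2Rw0 but no w with w1=w and w0R²w.
F2: holds.
F3: fails — dR²a, dRc but no w with a=w and cR²w.
F4: fails — aR²d, aRe but no w with d=w and eR²w.
Valid on: F2.

F2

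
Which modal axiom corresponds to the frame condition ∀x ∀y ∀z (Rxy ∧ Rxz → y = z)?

The condition is partial functionality. The CD schema ◇s → □s defines it.
Suppose ◇s→□s is valid. Take Rxy, Rxz and set V(s)={y}. Then ◇s at x, so □s at x, so s at z, i.e. z=y.

◇s → □s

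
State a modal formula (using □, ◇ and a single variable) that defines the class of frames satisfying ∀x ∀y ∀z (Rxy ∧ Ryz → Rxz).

The condition is transitivity. The 4 schema □r → □□r defines it.
Suppose □r→□□r is valid. Take Rxy, Ryz and set V(r)={w : Rxw}. Then □r at x, so □□r at x, so □r at y, so r at z, i.e. Rxz.

□r → □□r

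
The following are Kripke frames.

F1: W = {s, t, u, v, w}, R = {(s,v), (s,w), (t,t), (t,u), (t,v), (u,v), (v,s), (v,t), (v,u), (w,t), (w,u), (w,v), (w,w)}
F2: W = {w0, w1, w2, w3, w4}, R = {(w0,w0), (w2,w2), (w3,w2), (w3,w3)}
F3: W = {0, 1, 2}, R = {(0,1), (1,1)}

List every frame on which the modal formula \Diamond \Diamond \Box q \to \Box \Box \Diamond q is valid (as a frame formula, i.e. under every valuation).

F2, F3

The schema corresponds to a generalized confluence (Geach) condition: \forall x \forall y \forall z ((x R^2 y \wedge x R^2 z) \to \exists w (yRw \wedge zRw)).
F1: fails — sR²s, sR²v but no w* with sRw* and vRw*.
F2: condition met.
F3: condition met.
Valid on: F2, F3.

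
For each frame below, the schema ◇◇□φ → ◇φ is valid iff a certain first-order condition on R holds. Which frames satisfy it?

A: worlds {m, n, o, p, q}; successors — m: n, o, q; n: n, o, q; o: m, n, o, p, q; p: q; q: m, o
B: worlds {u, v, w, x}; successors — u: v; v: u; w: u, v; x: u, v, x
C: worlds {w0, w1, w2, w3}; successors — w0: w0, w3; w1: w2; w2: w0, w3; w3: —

The schema corresponds to a generalized confluence (Geach) condition: ∀x ∀y (xR²y → ∃w (yRw ∧ xRw)).
A: fails — qR²p but no w with pRw and qRw.
B: holds.
C: fails — w0R²w3 but no w with w3Rw and w0Rw.

B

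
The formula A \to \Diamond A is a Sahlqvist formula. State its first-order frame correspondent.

Equivalently (dual form): □A → A.
Suppose □A→A is valid. At any x set V(A)={w : Rxw}. Then □A holds at x, so A holds at x, i.e. Rxx.
Conversely, any frame satisfying \forall x Rxx validates the schema.
Frame condition: \forall x Rxx.

reflexivity: \forall x Rxx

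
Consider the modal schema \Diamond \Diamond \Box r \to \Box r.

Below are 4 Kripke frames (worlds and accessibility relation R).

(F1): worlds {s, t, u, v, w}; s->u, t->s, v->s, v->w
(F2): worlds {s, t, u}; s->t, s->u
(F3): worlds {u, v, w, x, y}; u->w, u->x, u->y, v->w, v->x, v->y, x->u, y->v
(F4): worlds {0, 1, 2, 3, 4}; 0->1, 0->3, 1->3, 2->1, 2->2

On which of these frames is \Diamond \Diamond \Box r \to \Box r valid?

Frame correspondent (Sahlqvist): \forall x \forall y \forall z ((x R^2 y \wedge xRz) \to \exists w (yRw \wedge z = w)) — i.e. a generalized confluence (Geach) condition.
(F1): fails — tR²u, tRs but no w* with uRw* and s=w*.
(F2): holds.
(F3): fails — xR²w, xRu but no t with wRt and u=t.
(F4): fails — 0R²3, 0R1 but no w with 3Rw and 1=w.

(F2)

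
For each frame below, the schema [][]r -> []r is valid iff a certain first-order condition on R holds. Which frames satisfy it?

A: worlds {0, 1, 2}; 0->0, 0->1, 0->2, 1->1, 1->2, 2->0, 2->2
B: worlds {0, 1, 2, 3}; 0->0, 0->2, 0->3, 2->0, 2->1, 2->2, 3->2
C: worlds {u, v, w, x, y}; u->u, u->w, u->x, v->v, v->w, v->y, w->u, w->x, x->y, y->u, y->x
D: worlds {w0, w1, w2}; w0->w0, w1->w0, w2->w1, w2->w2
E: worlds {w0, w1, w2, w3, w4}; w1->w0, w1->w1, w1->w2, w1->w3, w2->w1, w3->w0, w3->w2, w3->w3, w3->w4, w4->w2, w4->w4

A, B, D, E

The schema corresponds to density: forall x forall y (Rxy -> exists z (Rxz & Rzy)).
A: holds.
B: holds.
C: fails — Rxy but no z with Rxz and Rzy.
D: holds.
E: holds.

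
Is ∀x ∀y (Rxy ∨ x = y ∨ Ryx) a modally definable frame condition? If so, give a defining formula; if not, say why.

Not definable by any modal formula

Any modally definable frame class is closed under disjoint unions.
Take 2 disjoint single-world reflexive frames: each is trivially connected, but their disjoint union has 2 worlds with no edge between distinct components, so it is not connected.
Hence connectedness of R is not modally definable.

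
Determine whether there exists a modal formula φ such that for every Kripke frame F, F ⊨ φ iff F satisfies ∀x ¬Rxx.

No — not modally definable

If a class were modally definable it would be closed under surjective bounded morphisms (Goldblatt–Thomason).
The 3-cycle (worlds 0,1,2 with 0→1→2→0) is irreflexive, and the map sending every world to a single reflexive point • is a surjective bounded morphism (forth: every edge maps to (•,•); back: every world has a successor). So any modal formula valid on the 3-cycle is also valid on the reflexive point, which is not irreflexive.
So the class is not modally definable.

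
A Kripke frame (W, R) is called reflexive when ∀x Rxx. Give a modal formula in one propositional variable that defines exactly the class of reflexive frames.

This is reflexivity; the standard corresponding axiom is T: □r → r.
Suppose □r→r is valid. At any x set V(r)={w : Rxw}. Then □r holds at x, so r holds at x, i.e. Rxx.

□r → r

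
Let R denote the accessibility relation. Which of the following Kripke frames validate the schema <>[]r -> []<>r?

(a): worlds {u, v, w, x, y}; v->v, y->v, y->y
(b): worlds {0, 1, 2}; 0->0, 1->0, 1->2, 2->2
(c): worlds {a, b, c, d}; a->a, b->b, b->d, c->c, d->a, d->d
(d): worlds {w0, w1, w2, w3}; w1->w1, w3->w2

(a), (c)

This is the axiom for convergence; its first-order frame correspondent is forall x forall y forall z (Rxy & Rxz -> exists w (Ryw & Rzw)).
(a): holds.
(b): fails — R10 and R12 but 0 and 2 have no common successor.
(c): holds.
(d): fails — Rw3w2 and Rw3w2 but w2 and w2 have no common successor.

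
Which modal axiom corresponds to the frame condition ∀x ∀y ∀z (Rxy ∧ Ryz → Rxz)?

A defining formula is □s → □□s (the 4 axiom).
Suppose □s→□□s is valid. Take Rxy, Ryz and set V(s)={w : Rxw}. Then □s at x, so □□s at x, so □s at y, so s at z, i.e. Rxz.

□s → □□s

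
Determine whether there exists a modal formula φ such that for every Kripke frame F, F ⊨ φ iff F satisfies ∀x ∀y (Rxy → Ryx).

This is a Sahlqvist condition; the B axiom r → □◇r defines it.
Suppose r→□◇r is valid. Take Rxy and set V(r)={x}. Then r at x, so □◇r at x, so ◇r at y, so some z with Ryz has r; z=x, i.e. Ryx.

Definable; r → □◇r defines it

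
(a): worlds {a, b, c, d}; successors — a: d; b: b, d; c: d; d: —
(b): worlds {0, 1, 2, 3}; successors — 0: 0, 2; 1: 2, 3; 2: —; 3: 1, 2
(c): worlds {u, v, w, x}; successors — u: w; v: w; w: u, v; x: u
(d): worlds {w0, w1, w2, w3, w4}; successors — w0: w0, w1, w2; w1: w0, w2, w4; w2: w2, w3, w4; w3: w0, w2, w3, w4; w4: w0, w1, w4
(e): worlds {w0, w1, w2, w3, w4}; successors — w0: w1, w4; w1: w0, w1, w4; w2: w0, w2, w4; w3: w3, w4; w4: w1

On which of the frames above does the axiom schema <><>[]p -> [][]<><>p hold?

Frame correspondent (Sahlqvist): forall x forall y forall z ((x R^2 y & x R^2 z) -> exists w (yRw & z R^2 w)) — i.e. a generalized confluence (Geach) condition.
(a): fails — bR²b, bR²d but no w with bRw and dR²w.
(b): fails — 0R²0, 0R²2 but no w with 0Rw and 2R²w.
(c): fails — uR²u, uR²u but no t with uRt and uR²t.
(d): holds.
(e): holds.
Valid on: (d), (e).

(d), (e)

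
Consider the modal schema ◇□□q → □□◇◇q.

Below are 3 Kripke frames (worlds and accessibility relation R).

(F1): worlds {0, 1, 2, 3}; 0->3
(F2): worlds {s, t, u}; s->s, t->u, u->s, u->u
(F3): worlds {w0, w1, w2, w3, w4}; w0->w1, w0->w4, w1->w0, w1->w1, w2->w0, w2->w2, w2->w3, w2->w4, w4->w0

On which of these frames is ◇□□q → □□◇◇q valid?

(F1), (F2)

Frame correspondent (Sahlqvist): ∀x ∀y ∀z ((xRy ∧ xR²z) → ∃w (yR²w ∧ zR²w)) — i.e. a generalized confluence (Geach) condition.
(F1): holds.
(F2): holds.
(F3): fails — w2Rw0, w2R²w3 but no w with w0R²w and w3R²w.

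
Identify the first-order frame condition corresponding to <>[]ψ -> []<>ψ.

convergence

Suppose ◇□ψ→□◇ψ is valid. Take Rxy, Rxz and set V(ψ)={w : Ryw}. Then □ψ at y so ◇□ψ at x, so □◇ψ at x, so ◇ψ at z, giving w with Rzw and Ryw.
Conversely, any frame satisfying forall x forall y forall z (Rxy & Rxz -> exists w (Ryw & Rzw)) validates the schema.
Frame condition: forall x forall y forall z (Rxy & Rxz -> exists w (Ryw & Rzw)).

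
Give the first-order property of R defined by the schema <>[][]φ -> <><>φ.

This is a Sahlqvist (Geach-type) schema ◇^1□^2φ → □^0◇^2φ.
Minimal-valuation argument: fix x; take any y with xR^1y and any z with xR^0z. Set V(φ) to the set of worlds R-reachable from y in exactly 2 steps. Then □^2φ holds at y, so the antecedent holds at x; validity forces ◇^2φ at z, giving a w with zR^2w and yR^2w.
First-order correspondent: forall x forall y (xRy -> exists w (y R^2 w & x R^2 w)).

forall x forall y (xRy -> exists w (y R^2 w & x R^2 w))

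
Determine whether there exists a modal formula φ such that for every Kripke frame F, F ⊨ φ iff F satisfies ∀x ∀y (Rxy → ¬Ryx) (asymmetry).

Not definable by any modal formula

Any modally definable frame class is closed under surjective bounded morphisms.
The 4-cycle (worlds a,b,c,d with a→b→c→d→a) is asymmetric. Mapping every world to a single reflexive point • is a surjective bounded morphism, and the reflexive point is not asymmetric (R•• but asymmetry requires ¬R••).
So the class is not modally definable.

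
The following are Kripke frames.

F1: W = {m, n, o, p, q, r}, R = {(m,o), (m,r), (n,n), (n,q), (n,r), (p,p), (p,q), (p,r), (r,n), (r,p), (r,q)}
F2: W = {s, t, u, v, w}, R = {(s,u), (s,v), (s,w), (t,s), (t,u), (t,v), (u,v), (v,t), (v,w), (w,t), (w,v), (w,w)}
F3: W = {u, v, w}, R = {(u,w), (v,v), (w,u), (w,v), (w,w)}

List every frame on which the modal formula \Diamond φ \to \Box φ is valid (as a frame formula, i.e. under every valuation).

none

This is the axiom for partial functionality; its first-order frame correspondent is \forall x \forall y \forall z (Rxy \wedge Rxz \to y = z).
F1: fails — m sees both o and r.
F2: fails — s sees both u and v.
F3: fails — w sees both u and v.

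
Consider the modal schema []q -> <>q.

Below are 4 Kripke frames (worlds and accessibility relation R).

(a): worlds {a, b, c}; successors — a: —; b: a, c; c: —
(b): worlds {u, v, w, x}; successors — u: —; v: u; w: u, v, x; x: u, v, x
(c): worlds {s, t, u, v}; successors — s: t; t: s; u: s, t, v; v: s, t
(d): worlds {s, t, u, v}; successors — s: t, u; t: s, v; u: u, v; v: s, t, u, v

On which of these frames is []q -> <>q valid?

This is the axiom for seriality; its first-order frame correspondent is forall x exists y Rxy.
(a): fails — world a has no successor.
(b): fails — world u has no successor.
(c): holds.
(d): holds.
Valid on: (c), (d).

(c), (d)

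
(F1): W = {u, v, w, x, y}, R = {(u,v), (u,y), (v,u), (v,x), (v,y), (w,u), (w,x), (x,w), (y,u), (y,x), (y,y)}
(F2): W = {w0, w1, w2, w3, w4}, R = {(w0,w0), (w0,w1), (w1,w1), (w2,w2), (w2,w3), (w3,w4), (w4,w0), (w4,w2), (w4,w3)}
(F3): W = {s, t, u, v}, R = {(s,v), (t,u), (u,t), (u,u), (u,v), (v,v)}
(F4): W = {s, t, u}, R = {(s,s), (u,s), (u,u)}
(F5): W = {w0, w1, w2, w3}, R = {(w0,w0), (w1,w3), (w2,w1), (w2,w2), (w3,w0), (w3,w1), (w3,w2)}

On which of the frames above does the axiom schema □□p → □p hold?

This is the axiom for density; its first-order frame correspondent is ∀x ∀y (Rxy → ∃z (Rxz ∧ Rzy)).
(F1): fails — Ruv but no z with Ruz and Rzv.
(F2): fails — Rw3w4 but no z with Rw3z and Rzw4.
(F3): condition met.
(F4): condition met.
(F5): fails — Rw1w3 but no z with Rw1z and Rzw3.

(F3), (F4)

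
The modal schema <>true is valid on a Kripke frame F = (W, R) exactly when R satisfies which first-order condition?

◇⊤ holds at w iff w has a successor, so frame-validity of ◇⊤ is exactly seriality. Equivalently via □p → ◇p:
Suppose □p→◇p is valid. At any x set V(p)=W. Then □p at x, so ◇p at x, so x has a successor.

seriality: forall x exists y Rxy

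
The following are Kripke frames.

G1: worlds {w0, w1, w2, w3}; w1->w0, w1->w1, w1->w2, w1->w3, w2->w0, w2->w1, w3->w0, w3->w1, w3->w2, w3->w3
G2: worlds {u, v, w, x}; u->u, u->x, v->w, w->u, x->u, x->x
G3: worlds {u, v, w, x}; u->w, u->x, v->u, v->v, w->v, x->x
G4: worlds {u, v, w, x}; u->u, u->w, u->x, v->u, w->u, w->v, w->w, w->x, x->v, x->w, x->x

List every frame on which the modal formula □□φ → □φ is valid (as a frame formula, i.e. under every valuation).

Frame correspondent (Sahlqvist): ∀x ∀y (Rxy → ∃z (Rxz ∧ Rzy)) — i.e. density.
G1: condition met.
G2: fails — Rvw but no z with Rvz and Rzw.
G3: fails — Ruw but no z with Ruz and Rzw.
G4: condition met.
Valid on: G1, G4.

G1, G4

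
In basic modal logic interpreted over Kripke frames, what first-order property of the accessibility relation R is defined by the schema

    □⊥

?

□⊥ is valid iff no world has any successor (otherwise □⊥ fails at any world with one).
The converse is a direct semantic check.
Frame condition: ∀x ∀y ¬Rxy.

emptiness of R: ∀x ∀y ¬Rxy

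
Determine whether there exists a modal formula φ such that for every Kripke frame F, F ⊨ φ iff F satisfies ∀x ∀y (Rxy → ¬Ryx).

No

Any modally definable frame class is closed under surjective bounded morphisms.
The 4-cycle (worlds 0,1,2,3 with 0→1→2→3→0) is asymmetric. Mapping every world to a single reflexive point • is a surjective bounded morphism, and the reflexive point is not asymmetric (R•• but asymmetry requires ¬R••).
Hence asymmetry is not modally definable.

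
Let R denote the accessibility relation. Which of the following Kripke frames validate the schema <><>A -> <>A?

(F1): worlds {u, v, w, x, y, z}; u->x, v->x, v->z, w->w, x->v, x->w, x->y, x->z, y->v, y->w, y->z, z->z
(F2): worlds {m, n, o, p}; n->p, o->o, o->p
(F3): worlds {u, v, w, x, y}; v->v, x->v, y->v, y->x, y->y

(F2), (F3)

This is the axiom for transitivity; its first-order frame correspondent is forall x forall y forall z (Rxy & Ryz -> Rxz).
(F1): fails — Rvx and Rxw but not Rvw.
(F2): holds.
(F3): holds.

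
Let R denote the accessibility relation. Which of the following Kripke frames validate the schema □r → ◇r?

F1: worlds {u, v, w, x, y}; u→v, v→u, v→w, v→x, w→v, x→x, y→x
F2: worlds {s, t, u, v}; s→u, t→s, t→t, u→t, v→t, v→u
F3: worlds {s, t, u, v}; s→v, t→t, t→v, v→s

The schema corresponds to seriality: ∀x ∃y Rxy.
F1: ✓.
F2: ✓.
F3: fails — world u has no successor.
Valid on: F1, F2.

F1, F2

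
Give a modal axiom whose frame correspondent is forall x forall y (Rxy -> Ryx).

A defining formula is ψ → □◇ψ (the B axiom).
Suppose ψ→□◇ψ is valid. Take Rxy and set V(ψ)={x}. Then ψ at x, so □◇ψ at x, so ◇ψ at y, so some z with Ryz has ψ; z=x, i.e. Ryx.

ψ → □◇ψ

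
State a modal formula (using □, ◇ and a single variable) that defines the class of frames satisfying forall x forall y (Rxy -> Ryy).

A defining formula is □(□ψ → ψ) (the T□ axiom).
Suppose □(□ψ→ψ) is valid. Take Rxy and set V(ψ)={w : Ryw}. Then at y, □ψ holds; since □(□ψ→ψ) at x, □ψ→ψ at y, so ψ at y, i.e. Ryy.

□(□ψ → ψ)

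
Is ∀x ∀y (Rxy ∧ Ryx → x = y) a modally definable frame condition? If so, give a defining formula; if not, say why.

No

If a class were modally definable it would be closed under surjective bounded morphisms (Goldblatt–Thomason).
The 4-cycle (worlds w0,w1,w2,w3 with w0→w1→w2→w3→w0) is antisymmetric. Sending even-indexed worlds to a and odd-indexed worlds to b is a surjective bounded morphism onto the two-world frame with a↔b, which is not antisymmetric.
Hence antisymmetry is not modally definable.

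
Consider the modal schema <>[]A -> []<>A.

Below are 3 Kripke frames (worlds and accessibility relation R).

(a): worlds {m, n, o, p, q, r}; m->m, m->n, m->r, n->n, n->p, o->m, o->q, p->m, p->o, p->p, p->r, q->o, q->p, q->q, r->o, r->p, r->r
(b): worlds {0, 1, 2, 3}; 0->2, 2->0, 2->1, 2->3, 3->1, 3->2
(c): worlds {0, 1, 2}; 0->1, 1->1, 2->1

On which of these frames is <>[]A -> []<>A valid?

(c)

Frame correspondent (Sahlqvist): forall x forall y forall z (Rxy & Rxz -> exists w (Ryw & Rzw)) — i.e. convergence.
(a): fails — Rom and Roq but m and q have no common successor.
(b): fails — R23 and R21 but 3 and 1 have no common successor.
(c): ✓.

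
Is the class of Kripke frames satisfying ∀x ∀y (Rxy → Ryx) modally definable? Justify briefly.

This is a Sahlqvist condition; the B axiom r → □◇r defines it.
Suppose r→□◇r is valid. Take Rxy and set V(r)={x}. Then r at x, so □◇r at x, so ◇r at y, so some z with Ryz has r; z=x, i.e. Ryx.

Definable; r → □◇r defines it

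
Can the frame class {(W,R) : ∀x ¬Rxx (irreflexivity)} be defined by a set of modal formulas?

Any modally definable frame class is closed under surjective bounded morphisms.
The 4-cycle (worlds s,t,u,v with s→t→u→v→s) is irreflexive, and the map sending every world to a single reflexive point • is a surjective bounded morphism (forth: every edge maps to (•,•); back: every world has a successor). So any modal formula valid on the 4-cycle is also valid on the reflexive point, which is not irreflexive.
Hence irreflexivity is not modally definable.

No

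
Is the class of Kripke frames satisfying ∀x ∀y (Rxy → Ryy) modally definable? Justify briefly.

The condition is shift-reflexivity. A defining modal formula is □(□r → r).
Suppose □(□r→r) is valid. Take Rxy and set V(r)={w : Ryw}. Then at y, □r holds; since □(□r→r) at x, □r→r at y, so r at y, i.e. Ryy.

Definable; □(□r → r) defines it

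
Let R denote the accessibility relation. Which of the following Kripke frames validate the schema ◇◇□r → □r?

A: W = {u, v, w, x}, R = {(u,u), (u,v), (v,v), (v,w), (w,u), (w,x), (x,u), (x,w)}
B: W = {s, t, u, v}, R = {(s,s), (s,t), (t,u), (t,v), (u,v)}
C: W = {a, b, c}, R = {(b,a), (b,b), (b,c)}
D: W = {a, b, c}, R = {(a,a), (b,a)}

D

This is the axiom for a generalized confluence (Geach) condition; its first-order frame correspondent is ∀x ∀y ∀z ((xR²y ∧ xRz) → ∃w (yRw ∧ z = w)).
A: fails — uR²v, uRu but no t with vRt and u=t.
B: fails — sR²t, sRs but no w with tRw and s=w.
C: fails — bR²a, bRa but no w with aRw and a=w.
D: condition met.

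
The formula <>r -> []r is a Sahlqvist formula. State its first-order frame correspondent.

Suppose ◇r→□r is valid. Take Rxy, Rxz and set V(r)={y}. Then ◇r at x, so □r at x, so r at z, i.e. z=y.

Partial functionality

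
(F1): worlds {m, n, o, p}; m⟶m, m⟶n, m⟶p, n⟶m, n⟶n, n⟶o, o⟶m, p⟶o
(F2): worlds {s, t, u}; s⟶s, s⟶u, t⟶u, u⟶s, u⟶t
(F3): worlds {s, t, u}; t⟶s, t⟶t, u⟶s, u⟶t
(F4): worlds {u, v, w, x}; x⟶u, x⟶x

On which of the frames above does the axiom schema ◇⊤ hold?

Frame correspondent (Sahlqvist): ∀x ∃y Rxy — i.e. seriality.
(F1): holds.
(F2): holds.
(F3): fails — world s has no successor.
(F4): fails — world u has no successor.
Valid on: (F1), (F2).

(F1), (F2)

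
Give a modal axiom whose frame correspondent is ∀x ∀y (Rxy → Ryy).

□(□p → p)

The condition is shift-reflexivity. The T□ schema □(□p → p) defines it.
Suppose □(□p→p) is valid. Take Rxy and set V(p)={w : Ryw}. Then at y, □p holds; since □(□p→p) at x, □p→p at y, so p at y, i.e. Ryy.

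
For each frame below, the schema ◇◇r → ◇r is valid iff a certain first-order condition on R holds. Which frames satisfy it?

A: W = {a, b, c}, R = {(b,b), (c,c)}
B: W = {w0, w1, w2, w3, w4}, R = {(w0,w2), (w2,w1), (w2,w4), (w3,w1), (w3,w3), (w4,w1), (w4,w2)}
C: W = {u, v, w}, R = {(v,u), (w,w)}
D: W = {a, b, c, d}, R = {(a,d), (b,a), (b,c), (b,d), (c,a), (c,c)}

A, C

This is the axiom for transitivity; its first-order frame correspondent is ∀x ∀y ∀z (Rxy ∧ Ryz → Rxz).
A: satisfies the condition.
B: fails — Rw2w4 and Rw4w2 but not Rw2w2.
C: satisfies the condition.
D: fails — Rca and Rad but not Rcd.
Valid on: A, C.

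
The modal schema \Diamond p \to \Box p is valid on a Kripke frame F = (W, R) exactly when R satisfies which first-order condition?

partial functionality: \forall x \forall y \forall z (Rxy \wedge Rxz \to y = z)

This is the CD axiom.
It corresponds to partial functionality: \forall x \forall y \forall z (Rxy \wedge Rxz \to y = z).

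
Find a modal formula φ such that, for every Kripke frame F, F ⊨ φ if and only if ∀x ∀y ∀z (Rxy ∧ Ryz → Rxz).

□r → □□r

The condition is transitivity. The 4 schema □r → □□r defines it.
Suppose □r→□□r is valid. Take Rxy, Ryz and set V(r)={w : Rxw}. Then □r at x, so □□r at x, so □r at y, so r at z, i.e. Rxz.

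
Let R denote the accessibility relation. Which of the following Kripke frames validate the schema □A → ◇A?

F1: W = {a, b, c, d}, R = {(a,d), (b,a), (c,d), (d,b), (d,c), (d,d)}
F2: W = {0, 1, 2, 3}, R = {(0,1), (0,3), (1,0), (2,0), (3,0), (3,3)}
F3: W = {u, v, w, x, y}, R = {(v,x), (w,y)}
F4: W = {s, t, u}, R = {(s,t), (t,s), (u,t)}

F1, F2, F4

This is the axiom for seriality; its first-order frame correspondent is ∀x ∃y Rxy.
F1: condition met.
F2: condition met.
F3: fails — world u has no successor.
F4: condition met.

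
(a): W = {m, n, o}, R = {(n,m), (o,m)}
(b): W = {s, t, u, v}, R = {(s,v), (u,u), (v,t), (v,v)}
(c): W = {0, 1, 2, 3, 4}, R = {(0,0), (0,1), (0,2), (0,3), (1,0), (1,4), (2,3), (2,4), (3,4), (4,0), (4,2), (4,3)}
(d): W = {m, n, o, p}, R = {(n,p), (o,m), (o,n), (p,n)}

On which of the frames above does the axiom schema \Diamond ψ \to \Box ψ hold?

Frame correspondent (Sahlqvist): \forall x \forall y \forall z (Rxy \wedge Rxz \to y = z) — i.e. partial functionality.
(a): holds.
(b): fails — v sees both t and v.
(c): fails — 0 sees both 0 and 1.
(d): fails — o sees both m and n.
Valid on: (a).

(a)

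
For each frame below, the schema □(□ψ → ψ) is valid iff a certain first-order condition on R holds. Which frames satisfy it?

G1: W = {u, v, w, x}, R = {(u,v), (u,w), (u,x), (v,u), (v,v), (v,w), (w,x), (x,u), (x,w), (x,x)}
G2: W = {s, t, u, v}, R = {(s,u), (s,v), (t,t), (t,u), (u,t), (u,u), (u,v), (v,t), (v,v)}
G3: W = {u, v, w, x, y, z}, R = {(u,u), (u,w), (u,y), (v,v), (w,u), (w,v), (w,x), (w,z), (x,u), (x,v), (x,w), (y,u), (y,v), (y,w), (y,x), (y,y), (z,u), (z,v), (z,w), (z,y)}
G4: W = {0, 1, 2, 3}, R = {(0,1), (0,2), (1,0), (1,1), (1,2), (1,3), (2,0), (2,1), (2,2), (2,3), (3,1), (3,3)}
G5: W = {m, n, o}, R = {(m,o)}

The schema corresponds to shift-reflexivity: ∀x ∀y (Rxy → Ryy).
G1: fails — Rxw but not Rww.
G2: satisfies the condition.
G3: fails — Ryx but not Rxx.
G4: fails — R10 but not R00.
G5: fails — Rmo but not Roo.

G2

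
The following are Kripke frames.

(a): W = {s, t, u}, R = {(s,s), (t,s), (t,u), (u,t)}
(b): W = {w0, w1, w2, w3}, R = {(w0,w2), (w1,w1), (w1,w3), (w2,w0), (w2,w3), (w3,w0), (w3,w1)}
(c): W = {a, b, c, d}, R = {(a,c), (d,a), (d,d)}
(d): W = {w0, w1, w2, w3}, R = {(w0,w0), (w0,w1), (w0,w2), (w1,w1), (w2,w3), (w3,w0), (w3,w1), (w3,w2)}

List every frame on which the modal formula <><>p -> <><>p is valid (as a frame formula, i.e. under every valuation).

(a), (b), (c), (d)

Frame correspondent (Sahlqvist): forall x forall y (x R^2 y -> exists w (y = w & x R^2 w)) — i.e. a generalized confluence (Geach) condition.
(a): holds.
(b): holds.
(c): holds.
(d): holds.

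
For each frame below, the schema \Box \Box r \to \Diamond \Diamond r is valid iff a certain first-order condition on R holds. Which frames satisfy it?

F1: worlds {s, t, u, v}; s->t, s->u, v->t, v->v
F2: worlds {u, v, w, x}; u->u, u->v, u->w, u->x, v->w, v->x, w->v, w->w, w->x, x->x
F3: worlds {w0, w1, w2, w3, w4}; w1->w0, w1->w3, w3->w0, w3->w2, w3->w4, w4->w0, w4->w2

The schema corresponds to a generalized confluence (Geach) condition: \forall x \exists w (x R^2 w \wedge x R^2 w).
F1: fails — at s but no w with sR²w and sR²w.
F2: holds.
F3: fails — at w0 but no w with w0R²w and w0R²w.

F2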